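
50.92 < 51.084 True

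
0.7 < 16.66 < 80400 True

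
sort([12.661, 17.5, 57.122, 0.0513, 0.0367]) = [0.0367, 0.0513, 12.661, 17.5, 57.122]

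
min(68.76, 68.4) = 68.4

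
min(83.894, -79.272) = -79.272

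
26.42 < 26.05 False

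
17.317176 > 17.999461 False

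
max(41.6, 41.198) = 41.6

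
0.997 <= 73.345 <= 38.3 False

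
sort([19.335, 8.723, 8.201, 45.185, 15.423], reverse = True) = [45.185, 19.335, 15.423, 8.723, 8.201]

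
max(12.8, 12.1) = 12.8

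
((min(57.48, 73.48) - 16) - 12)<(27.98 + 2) True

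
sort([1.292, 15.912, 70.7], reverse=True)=[70.7, 15.912, 1.292]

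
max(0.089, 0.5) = 0.5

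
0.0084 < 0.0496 True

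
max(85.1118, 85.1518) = 85.1518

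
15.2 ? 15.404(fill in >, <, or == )<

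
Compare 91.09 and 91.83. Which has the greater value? 91.83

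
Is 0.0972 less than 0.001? No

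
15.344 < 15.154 False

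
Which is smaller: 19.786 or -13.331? -13.331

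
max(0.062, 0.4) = 0.4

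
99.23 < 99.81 True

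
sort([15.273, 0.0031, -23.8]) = [-23.8, 0.0031, 15.273]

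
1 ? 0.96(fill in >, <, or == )>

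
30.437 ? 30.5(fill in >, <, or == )<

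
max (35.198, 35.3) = 35.3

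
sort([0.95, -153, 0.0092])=[-153, 0.0092, 0.95]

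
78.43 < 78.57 True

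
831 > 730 True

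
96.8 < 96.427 False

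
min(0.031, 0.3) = 0.031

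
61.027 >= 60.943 True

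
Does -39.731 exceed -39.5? No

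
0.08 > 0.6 False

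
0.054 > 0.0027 True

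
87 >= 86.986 True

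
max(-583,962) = 962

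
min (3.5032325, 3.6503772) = 3.5032325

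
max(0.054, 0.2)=0.2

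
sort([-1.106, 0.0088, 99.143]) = [-1.106, 0.0088, 99.143]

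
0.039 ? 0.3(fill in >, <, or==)<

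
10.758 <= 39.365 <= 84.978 True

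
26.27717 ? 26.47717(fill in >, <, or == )<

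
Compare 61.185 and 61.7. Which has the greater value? 61.7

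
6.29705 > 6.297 True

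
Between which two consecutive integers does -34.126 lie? -35 and -34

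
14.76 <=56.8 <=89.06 True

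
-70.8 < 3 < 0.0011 False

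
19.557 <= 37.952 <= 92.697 True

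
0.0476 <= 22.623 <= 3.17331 False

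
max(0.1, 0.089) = 0.1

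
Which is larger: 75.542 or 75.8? 75.8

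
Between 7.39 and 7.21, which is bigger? 7.39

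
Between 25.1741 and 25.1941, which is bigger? 25.1941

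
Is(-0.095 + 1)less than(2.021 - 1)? Yes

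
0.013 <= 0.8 True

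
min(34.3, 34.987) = 34.3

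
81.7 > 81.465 True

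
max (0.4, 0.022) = 0.4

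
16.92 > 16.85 True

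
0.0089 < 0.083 True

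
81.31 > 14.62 True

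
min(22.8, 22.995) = 22.8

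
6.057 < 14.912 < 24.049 True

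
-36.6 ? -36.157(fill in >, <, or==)<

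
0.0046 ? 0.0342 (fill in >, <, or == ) <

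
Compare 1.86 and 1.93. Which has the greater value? 1.93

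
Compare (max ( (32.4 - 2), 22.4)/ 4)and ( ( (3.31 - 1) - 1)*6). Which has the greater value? ( ( (3.31 - 1) - 1)*6)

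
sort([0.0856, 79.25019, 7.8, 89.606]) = [0.0856, 7.8, 79.25019, 89.606]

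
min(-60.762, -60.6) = -60.762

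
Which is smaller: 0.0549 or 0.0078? 0.0078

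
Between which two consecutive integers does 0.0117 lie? 0 and 1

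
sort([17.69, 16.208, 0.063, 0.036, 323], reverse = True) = [323, 17.69, 16.208, 0.063, 0.036]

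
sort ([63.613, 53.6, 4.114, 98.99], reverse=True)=[98.99, 63.613, 53.6, 4.114]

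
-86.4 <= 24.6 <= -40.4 False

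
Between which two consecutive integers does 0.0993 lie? 0 and 1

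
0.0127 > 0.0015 True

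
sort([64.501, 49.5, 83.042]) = [49.5, 64.501, 83.042]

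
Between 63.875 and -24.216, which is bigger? 63.875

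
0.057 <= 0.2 True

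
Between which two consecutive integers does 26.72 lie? 26 and 27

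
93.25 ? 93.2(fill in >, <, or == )>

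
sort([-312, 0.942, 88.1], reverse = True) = [88.1, 0.942, -312]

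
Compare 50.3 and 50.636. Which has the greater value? 50.636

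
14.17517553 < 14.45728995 True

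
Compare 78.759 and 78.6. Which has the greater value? 78.759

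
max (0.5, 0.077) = 0.5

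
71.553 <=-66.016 False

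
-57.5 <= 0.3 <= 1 True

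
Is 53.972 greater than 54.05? No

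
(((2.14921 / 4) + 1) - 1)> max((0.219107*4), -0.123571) False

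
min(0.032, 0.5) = 0.032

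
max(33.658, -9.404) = 33.658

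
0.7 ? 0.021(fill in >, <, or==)>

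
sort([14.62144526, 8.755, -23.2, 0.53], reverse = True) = [14.62144526, 8.755, 0.53, -23.2]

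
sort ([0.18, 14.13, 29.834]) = [0.18, 14.13, 29.834]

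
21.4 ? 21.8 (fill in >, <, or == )<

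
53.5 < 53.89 True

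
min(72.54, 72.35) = 72.35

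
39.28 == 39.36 False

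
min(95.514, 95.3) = 95.3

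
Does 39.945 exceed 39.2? Yes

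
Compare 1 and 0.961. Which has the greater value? 1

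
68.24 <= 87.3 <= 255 True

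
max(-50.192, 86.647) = 86.647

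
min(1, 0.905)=0.905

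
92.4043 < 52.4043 False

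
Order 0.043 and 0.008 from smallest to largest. 0.008,0.043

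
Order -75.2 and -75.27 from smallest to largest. -75.27, -75.2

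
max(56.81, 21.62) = 56.81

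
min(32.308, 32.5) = 32.308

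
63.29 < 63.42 True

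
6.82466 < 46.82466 True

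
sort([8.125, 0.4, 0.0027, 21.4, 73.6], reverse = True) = [73.6, 21.4, 8.125, 0.4, 0.0027]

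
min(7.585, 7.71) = 7.585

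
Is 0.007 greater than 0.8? No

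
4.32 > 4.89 False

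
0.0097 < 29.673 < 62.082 True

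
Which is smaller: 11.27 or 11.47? 11.27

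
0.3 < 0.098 False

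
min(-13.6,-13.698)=-13.698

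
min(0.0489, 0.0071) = 0.0071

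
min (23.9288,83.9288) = 23.9288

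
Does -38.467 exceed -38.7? Yes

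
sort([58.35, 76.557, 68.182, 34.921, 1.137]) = [1.137, 34.921, 58.35, 68.182, 76.557]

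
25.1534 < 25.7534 True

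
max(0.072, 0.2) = 0.2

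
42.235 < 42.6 True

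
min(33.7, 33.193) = 33.193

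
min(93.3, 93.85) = 93.3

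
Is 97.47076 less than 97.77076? Yes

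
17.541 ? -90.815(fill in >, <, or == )>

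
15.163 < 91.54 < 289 True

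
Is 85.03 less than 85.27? Yes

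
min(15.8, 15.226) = 15.226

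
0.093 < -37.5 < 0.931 False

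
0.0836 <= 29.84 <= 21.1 False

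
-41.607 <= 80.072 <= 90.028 True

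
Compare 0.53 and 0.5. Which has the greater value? 0.53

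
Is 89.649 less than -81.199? No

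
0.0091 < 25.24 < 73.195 True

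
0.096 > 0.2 False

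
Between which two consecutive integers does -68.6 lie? -69 and -68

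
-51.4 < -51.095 True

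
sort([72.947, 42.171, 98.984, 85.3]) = [42.171, 72.947, 85.3, 98.984]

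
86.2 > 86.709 False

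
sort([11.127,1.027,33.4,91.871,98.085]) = [1.027,11.127,33.4,91.871,98.085]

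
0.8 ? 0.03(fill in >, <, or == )>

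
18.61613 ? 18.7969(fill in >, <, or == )<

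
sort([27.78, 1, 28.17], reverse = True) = [28.17, 27.78, 1]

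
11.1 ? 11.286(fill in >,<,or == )<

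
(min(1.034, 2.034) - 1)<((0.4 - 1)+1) True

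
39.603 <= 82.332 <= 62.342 False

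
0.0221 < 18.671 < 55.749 True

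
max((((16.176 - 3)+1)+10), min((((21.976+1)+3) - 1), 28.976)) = 24.976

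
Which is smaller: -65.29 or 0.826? -65.29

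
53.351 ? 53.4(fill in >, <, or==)<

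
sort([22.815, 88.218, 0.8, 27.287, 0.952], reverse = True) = [88.218, 27.287, 22.815, 0.952, 0.8]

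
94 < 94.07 True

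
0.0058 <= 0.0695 True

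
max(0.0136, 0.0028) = 0.0136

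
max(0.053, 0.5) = 0.5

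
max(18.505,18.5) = 18.505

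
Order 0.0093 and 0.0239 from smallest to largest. 0.0093, 0.0239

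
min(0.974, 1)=0.974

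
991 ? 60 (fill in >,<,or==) >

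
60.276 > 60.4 False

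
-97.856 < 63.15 True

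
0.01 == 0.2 False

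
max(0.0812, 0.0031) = 0.0812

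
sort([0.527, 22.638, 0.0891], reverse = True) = [22.638, 0.527, 0.0891]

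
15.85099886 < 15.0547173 False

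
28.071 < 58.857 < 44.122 False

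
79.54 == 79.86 False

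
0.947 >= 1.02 False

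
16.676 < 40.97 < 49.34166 True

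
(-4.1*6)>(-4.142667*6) True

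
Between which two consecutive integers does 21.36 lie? 21 and 22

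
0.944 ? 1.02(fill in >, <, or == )<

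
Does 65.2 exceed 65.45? No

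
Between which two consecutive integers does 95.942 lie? 95 and 96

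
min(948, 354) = 354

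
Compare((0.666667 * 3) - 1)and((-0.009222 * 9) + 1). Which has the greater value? ((0.666667 * 3) - 1)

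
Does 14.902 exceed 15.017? No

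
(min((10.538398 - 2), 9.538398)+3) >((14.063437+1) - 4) True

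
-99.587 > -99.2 False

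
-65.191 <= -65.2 False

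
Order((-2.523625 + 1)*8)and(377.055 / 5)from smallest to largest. ((-2.523625 + 1)*8), (377.055 / 5)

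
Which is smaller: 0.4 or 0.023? 0.023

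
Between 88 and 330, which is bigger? 330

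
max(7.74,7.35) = 7.74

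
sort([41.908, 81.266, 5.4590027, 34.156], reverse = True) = [81.266, 41.908, 34.156, 5.4590027]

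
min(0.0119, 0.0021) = 0.0021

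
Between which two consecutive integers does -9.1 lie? -10 and -9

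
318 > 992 False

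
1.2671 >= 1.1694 True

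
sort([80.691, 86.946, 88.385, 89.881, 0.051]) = [0.051, 80.691, 86.946, 88.385, 89.881]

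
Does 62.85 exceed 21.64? Yes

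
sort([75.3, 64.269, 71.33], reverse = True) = [75.3, 71.33, 64.269]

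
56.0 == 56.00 True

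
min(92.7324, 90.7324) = 90.7324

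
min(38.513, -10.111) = -10.111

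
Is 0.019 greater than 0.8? No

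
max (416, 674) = 674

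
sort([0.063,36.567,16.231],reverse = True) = [36.567,16.231,0.063]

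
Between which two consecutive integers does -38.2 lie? -39 and -38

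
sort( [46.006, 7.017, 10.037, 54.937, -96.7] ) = [-96.7, 7.017, 10.037, 46.006, 54.937]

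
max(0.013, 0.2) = 0.2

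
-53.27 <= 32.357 True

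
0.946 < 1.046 True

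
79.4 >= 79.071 True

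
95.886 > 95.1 True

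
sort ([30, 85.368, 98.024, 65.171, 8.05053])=[8.05053, 30, 65.171, 85.368, 98.024]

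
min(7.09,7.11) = 7.09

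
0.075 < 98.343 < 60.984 False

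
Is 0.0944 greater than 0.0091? Yes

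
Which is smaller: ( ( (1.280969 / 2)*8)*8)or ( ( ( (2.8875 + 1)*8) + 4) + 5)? ( ( ( (2.8875 + 1)*8) + 4) + 5)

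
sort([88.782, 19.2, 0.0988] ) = [0.0988, 19.2, 88.782]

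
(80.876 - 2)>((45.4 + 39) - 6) True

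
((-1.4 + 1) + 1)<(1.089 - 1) False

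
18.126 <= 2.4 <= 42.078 False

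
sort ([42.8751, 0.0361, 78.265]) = [0.0361, 42.8751, 78.265]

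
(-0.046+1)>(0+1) False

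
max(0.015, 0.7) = 0.7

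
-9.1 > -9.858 True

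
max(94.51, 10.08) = 94.51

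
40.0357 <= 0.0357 False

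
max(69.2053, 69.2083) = 69.2083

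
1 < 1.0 False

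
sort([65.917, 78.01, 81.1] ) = [65.917, 78.01, 81.1]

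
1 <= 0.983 False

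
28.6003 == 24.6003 False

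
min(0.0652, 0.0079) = 0.0079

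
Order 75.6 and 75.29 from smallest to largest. 75.29, 75.6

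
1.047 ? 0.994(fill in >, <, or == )>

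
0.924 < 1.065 True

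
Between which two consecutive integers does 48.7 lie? 48 and 49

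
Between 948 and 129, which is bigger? 948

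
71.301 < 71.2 False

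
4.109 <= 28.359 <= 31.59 True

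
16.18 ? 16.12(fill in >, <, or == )>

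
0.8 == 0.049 False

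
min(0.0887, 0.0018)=0.0018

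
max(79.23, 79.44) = 79.44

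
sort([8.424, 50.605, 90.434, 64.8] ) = [8.424, 50.605, 64.8, 90.434]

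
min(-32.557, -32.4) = -32.557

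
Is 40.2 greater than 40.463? No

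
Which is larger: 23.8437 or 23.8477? 23.8477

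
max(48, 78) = 78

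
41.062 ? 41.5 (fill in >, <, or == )<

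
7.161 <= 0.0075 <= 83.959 False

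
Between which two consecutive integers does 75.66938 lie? 75 and 76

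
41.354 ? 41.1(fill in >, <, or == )>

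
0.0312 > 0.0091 True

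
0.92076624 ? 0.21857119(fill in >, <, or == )>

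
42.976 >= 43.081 False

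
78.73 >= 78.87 False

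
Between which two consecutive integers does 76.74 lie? 76 and 77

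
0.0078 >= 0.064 False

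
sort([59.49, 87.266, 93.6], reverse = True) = [93.6, 87.266, 59.49]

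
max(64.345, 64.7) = 64.7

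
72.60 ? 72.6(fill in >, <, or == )==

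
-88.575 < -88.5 True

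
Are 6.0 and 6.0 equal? Yes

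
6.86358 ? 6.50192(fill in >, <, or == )>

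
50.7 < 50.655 False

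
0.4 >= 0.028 True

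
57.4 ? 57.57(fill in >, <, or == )<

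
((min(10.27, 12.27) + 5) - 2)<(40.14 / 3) True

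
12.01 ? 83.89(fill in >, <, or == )<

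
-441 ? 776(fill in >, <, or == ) <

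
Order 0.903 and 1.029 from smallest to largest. 0.903,1.029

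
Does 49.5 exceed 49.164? Yes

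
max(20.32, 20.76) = 20.76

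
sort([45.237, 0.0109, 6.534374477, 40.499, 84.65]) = [0.0109, 6.534374477, 40.499, 45.237, 84.65]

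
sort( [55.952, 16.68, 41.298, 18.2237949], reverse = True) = [55.952, 41.298, 18.2237949, 16.68]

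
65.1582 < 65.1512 False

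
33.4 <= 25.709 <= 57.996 False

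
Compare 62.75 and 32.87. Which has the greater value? 62.75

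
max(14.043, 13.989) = 14.043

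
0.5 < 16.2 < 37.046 True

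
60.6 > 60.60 False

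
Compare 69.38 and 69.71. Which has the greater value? 69.71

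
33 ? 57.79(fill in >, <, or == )<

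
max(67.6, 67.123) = 67.6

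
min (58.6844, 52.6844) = 52.6844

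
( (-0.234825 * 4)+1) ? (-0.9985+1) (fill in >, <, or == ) >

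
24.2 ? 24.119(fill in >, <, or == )>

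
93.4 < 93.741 True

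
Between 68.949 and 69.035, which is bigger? 69.035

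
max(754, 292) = 754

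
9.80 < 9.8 False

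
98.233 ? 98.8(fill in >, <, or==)<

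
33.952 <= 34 True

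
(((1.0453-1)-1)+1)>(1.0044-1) True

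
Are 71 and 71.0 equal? Yes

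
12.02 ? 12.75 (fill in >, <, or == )<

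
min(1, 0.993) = 0.993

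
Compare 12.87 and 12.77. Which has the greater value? 12.87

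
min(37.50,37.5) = 37.50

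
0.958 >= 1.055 False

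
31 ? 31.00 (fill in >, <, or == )==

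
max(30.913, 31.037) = 31.037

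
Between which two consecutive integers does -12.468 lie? -13 and -12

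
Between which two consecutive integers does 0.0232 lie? 0 and 1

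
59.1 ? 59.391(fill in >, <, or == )<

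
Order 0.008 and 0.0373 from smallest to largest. 0.008, 0.0373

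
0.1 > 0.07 True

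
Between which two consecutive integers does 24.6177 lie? 24 and 25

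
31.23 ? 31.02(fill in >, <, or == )>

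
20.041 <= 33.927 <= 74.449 True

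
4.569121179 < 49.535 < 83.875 True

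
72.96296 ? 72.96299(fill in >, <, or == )<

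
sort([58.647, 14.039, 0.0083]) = [0.0083, 14.039, 58.647]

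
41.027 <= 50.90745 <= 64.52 True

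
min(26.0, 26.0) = 26.0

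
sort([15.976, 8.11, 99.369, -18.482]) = [-18.482, 8.11, 15.976, 99.369]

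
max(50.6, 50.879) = 50.879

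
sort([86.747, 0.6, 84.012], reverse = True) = [86.747, 84.012, 0.6]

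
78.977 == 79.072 False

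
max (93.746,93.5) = 93.746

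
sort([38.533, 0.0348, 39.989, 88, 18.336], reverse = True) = [88, 39.989, 38.533, 18.336, 0.0348]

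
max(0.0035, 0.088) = 0.088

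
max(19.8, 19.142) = 19.8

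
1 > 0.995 True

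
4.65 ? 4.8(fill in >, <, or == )<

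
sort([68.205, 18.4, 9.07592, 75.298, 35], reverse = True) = [75.298, 68.205, 35, 18.4, 9.07592]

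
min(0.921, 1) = 0.921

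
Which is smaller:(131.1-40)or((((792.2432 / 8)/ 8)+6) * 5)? (131.1-40)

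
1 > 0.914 True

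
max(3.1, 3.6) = 3.6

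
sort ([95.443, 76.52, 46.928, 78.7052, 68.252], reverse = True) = [95.443, 78.7052, 76.52, 68.252, 46.928]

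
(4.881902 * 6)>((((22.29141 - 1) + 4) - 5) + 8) True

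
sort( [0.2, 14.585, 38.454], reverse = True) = [38.454, 14.585, 0.2]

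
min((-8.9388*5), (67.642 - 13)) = -44.694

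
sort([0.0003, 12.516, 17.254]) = [0.0003, 12.516, 17.254]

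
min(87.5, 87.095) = 87.095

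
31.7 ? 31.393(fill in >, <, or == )>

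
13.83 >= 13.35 True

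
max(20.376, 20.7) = 20.7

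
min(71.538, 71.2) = 71.2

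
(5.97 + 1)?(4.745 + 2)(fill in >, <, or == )>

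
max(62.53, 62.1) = 62.53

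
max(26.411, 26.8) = 26.8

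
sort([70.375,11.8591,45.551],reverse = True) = [70.375,45.551,11.8591]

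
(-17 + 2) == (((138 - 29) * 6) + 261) False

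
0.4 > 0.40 False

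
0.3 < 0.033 False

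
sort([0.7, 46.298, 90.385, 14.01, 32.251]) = [0.7, 14.01, 32.251, 46.298, 90.385]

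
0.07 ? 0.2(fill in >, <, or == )<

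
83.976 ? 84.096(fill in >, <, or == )<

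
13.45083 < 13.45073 False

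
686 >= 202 True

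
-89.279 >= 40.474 False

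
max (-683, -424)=-424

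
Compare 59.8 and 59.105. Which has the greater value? 59.8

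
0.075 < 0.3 True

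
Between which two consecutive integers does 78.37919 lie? 78 and 79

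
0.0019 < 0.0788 True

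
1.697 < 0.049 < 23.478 False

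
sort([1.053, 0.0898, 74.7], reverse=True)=[74.7, 1.053, 0.0898]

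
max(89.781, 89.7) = 89.781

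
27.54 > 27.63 False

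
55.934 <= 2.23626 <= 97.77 False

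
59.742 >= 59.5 True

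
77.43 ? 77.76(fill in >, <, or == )<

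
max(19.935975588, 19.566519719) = 19.935975588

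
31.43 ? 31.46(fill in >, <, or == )<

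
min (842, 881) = 842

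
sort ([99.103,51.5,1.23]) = [1.23,51.5,99.103]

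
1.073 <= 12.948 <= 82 True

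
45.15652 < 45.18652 True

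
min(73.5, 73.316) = 73.316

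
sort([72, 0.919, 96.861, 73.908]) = [0.919, 72, 73.908, 96.861]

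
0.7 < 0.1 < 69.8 False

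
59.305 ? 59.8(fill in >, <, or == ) <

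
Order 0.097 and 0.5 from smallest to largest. 0.097, 0.5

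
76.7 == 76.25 False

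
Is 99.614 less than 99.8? Yes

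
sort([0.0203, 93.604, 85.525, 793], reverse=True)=[793, 93.604, 85.525, 0.0203]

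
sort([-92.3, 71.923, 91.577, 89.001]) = [-92.3, 71.923, 89.001, 91.577]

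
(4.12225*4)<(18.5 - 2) True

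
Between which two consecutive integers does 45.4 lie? 45 and 46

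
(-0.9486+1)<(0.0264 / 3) False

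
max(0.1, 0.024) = 0.1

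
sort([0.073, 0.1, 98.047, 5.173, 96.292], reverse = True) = [98.047, 96.292, 5.173, 0.1, 0.073]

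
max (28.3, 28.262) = 28.3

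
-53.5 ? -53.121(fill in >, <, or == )<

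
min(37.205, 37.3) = 37.205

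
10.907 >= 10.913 False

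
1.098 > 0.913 True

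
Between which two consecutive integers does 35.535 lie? 35 and 36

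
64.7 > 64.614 True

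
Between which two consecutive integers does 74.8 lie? 74 and 75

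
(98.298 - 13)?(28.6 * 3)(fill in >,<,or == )<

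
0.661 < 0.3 False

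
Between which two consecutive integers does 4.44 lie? 4 and 5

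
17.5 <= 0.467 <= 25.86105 False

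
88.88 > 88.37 True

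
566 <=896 True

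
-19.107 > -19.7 True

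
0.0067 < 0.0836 True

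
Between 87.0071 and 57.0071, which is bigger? 87.0071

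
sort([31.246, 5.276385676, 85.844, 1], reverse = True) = [85.844, 31.246, 5.276385676, 1]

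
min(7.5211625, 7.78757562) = 7.5211625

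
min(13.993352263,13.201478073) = 13.201478073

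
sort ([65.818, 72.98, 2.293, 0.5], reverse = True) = [72.98, 65.818, 2.293, 0.5]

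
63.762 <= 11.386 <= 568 False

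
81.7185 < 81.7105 False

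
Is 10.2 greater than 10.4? No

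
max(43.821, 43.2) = 43.821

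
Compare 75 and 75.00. They are equal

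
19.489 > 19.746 False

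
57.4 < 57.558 True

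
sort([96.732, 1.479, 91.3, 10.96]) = [1.479, 10.96, 91.3, 96.732]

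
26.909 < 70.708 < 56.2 False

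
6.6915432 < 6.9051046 True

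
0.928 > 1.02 False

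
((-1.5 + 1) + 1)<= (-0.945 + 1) False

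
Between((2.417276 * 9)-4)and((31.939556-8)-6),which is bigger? ((31.939556-8)-6)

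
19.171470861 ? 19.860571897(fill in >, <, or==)<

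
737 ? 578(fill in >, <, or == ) >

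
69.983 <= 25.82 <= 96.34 False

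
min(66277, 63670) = 63670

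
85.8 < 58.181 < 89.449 False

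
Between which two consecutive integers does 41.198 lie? 41 and 42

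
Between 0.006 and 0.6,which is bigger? 0.6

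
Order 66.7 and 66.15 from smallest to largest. 66.15, 66.7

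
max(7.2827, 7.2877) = 7.2877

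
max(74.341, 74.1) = 74.341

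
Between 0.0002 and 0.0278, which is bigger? 0.0278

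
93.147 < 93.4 True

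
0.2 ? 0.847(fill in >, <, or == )<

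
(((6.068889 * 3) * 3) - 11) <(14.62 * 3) True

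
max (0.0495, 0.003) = 0.0495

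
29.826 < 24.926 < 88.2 False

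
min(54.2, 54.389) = 54.2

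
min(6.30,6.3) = 6.30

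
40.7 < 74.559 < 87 True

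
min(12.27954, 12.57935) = 12.27954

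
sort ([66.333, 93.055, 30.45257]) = [30.45257, 66.333, 93.055]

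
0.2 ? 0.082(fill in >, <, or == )>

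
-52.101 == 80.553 False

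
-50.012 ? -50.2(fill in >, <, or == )>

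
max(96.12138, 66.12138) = 96.12138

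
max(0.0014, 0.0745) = 0.0745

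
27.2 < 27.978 True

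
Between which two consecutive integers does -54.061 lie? -55 and -54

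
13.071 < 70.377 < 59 False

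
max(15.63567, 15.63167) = 15.63567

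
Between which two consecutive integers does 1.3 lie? 1 and 2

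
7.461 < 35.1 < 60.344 True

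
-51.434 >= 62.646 False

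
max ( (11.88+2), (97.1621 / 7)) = 13.8803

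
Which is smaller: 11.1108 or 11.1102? 11.1102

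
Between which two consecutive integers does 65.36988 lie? 65 and 66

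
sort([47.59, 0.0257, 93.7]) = [0.0257, 47.59, 93.7]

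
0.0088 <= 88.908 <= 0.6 False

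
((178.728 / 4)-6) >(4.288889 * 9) True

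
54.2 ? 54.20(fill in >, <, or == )==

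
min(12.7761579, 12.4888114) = 12.4888114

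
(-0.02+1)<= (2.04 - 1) True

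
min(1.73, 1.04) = 1.04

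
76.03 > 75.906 True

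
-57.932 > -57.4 False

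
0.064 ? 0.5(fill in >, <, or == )<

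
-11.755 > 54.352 False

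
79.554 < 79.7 True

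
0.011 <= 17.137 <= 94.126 True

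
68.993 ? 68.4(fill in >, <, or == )>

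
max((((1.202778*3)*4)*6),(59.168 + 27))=86.600016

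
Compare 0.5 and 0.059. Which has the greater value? 0.5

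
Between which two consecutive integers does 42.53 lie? 42 and 43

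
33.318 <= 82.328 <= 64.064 False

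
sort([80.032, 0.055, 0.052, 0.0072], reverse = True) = [80.032, 0.055, 0.052, 0.0072]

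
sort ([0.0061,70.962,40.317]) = [0.0061,40.317,70.962]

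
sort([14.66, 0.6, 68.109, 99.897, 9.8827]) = [0.6, 9.8827, 14.66, 68.109, 99.897]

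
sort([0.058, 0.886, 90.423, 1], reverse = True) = [90.423, 1, 0.886, 0.058]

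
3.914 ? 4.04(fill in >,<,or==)<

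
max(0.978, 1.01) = 1.01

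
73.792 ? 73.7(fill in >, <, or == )>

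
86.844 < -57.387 False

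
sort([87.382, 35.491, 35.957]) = [35.491, 35.957, 87.382]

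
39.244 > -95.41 True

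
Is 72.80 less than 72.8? No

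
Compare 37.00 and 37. They are equal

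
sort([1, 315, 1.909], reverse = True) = [315, 1.909, 1]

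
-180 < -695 False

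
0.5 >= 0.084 True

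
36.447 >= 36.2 True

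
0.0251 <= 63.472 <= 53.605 False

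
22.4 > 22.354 True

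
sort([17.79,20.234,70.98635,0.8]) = [0.8,17.79,20.234,70.98635]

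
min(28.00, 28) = 28.00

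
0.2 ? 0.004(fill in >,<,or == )>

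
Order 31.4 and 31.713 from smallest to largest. 31.4, 31.713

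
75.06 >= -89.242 True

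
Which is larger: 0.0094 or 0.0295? 0.0295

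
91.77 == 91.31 False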